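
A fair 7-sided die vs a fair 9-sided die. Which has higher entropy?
9-sided die

Both are uniform distributions; for uniform over n outcomes, H = log₂(n). H(7-sided) = log₂(7) = 2.807 bits and H(9-sided) = log₂(9) = 3.170 bits. More outcomes in a uniform distribution means higher entropy.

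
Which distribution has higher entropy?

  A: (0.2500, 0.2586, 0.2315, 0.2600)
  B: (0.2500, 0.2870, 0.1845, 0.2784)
A

Both distributions are close to uniform, making this a harder comparison.

H(A) = 1.9985 bits
H(B) = 1.9804 bits

The distribution closer to uniform has higher entropy.
Answer: A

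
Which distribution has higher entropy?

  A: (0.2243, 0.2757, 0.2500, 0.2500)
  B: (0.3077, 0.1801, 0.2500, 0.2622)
A

Both distributions are close to uniform, making this a harder comparison.

H(A) = 1.9962 bits
H(B) = 1.9750 bits

The distribution closer to uniform has higher entropy.
Answer: A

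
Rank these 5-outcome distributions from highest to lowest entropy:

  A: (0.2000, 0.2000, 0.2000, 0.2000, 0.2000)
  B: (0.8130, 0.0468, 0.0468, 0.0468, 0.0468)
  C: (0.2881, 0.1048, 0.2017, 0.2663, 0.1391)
A > C > B

Key insight: Entropy is maximized by uniform distributions and minimized by concentrated distributions.

- Uniform distributions have maximum entropy log₂(5) = 2.3219 bits
- The more "peaked" or concentrated a distribution, the lower its entropy

Entropies:
  H(A) = 2.3219 bits
  H(B) = 1.0692 bits
  H(C) = 2.2283 bits

Ranking: A > C > B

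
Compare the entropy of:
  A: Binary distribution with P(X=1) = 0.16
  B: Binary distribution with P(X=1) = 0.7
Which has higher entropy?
B

For binary distributions, entropy is maximized at p=0.5 and decreases as p moves toward 0 or 1.

H(A) = H(0.16) = 0.6343 bits
H(B) = H(0.7) = 0.8813 bits

Distribution B (p=0.7) is closer to uniform (p=0.5), so it has higher entropy.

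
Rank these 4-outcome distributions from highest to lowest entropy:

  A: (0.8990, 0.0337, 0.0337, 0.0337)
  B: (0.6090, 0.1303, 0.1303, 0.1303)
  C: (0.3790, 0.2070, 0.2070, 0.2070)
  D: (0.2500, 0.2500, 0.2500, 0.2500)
D > C > B > A

Key insight: Entropy is maximized by uniform distributions and minimized by concentrated distributions.

Entropies:
  H(A) = 0.6322 bits
  H(B) = 1.5852 bits
  H(C) = 1.9416 bits
  H(D) = 2.0000 bits

Ranking: D > C > B > A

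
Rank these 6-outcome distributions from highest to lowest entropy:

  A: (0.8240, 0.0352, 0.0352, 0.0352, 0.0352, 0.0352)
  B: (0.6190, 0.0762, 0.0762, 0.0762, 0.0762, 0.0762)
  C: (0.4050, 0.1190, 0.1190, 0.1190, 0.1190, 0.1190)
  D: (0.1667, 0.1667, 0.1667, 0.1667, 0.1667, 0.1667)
D > C > B > A

Key insight: Entropy is maximized by uniform distributions and minimized by concentrated distributions.

Entropies:
  H(A) = 1.0799 bits
  H(B) = 1.8434 bits
  H(C) = 2.3553 bits
  H(D) = 2.5850 bits

Ranking: D > C > B > A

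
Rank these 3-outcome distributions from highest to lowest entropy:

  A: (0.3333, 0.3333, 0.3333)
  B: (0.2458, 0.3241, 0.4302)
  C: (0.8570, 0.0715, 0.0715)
A > B > C

Key insight: Entropy is maximized by uniform distributions and minimized by concentrated distributions.

- Uniform distributions have maximum entropy log₂(3) = 1.5850 bits
- The more "peaked" or concentrated a distribution, the lower its entropy

Entropies:
  H(A) = 1.5850 bits
  H(B) = 1.5479 bits
  H(C) = 0.7350 bits

Ranking: A > B > C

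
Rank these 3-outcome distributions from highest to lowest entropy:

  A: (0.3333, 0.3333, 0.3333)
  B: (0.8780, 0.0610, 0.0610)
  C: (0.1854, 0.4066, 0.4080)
A > C > B

Key insight: Entropy is maximized by uniform distributions and minimized by concentrated distributions.

- Uniform distributions have maximum entropy log₂(3) = 1.5850 bits
- The more "peaked" or concentrated a distribution, the lower its entropy

Entropies:
  H(A) = 1.5850 bits
  H(B) = 0.6571 bits
  H(C) = 1.5064 bits

Ranking: A > C > B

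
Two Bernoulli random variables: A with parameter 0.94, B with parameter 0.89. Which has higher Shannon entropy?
B

For binary distributions, entropy is maximized at p=0.5 and decreases as p moves toward 0 or 1.

H(A) = H(0.94) = 0.3274 bits
H(B) = H(0.89) = 0.4999 bits

Distribution B (p=0.89) is closer to uniform (p=0.5), so it has higher entropy.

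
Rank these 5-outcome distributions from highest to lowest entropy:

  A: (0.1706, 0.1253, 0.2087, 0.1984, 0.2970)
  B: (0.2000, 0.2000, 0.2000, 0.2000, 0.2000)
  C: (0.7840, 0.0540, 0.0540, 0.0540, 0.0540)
B > A > C

Key insight: Entropy is maximized by uniform distributions and minimized by concentrated distributions.

- Uniform distributions have maximum entropy log₂(5) = 2.3219 bits
- The more "peaked" or concentrated a distribution, the lower its entropy

Entropies:
  H(A) = 2.2656 bits
  H(B) = 2.3219 bits
  H(C) = 1.1848 bits

Ranking: B > A > C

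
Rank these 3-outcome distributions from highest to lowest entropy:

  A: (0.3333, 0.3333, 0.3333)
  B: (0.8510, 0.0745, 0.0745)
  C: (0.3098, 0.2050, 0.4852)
A > C > B

Key insight: Entropy is maximized by uniform distributions and minimized by concentrated distributions.

- Uniform distributions have maximum entropy log₂(3) = 1.5850 bits
- The more "peaked" or concentrated a distribution, the lower its entropy

Entropies:
  H(A) = 1.5850 bits
  H(B) = 0.7563 bits
  H(C) = 1.4987 bits

Ranking: A > C > B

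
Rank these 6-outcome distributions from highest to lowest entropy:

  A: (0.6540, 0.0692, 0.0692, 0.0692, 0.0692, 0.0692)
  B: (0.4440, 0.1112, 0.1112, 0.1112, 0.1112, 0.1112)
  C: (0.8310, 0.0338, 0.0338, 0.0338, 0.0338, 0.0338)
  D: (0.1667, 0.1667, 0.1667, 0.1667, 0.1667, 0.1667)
D > B > A > C

Key insight: Entropy is maximized by uniform distributions and minimized by concentrated distributions.

Entropies:
  H(A) = 1.7338 bits
  H(B) = 2.2819 bits
  H(C) = 1.0478 bits
  H(D) = 2.5850 bits

Ranking: D > B > A > C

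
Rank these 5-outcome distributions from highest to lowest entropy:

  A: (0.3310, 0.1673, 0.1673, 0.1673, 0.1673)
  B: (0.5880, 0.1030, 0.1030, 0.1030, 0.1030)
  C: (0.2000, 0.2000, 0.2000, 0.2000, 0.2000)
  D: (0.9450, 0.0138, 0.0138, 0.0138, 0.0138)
C > A > B > D

Key insight: Entropy is maximized by uniform distributions and minimized by concentrated distributions.

Entropies:
  H(A) = 2.2539 bits
  H(B) = 1.8015 bits
  H(C) = 2.3219 bits
  H(D) = 0.4173 bits

Ranking: C > A > B > D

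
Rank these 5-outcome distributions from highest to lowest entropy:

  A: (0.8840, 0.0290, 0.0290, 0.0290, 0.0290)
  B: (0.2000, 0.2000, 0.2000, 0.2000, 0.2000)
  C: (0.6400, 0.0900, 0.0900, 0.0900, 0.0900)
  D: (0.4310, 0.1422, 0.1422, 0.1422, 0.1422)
B > D > C > A

Key insight: Entropy is maximized by uniform distributions and minimized by concentrated distributions.

Entropies:
  H(A) = 0.7498 bits
  H(B) = 2.3219 bits
  H(C) = 1.6627 bits
  H(D) = 2.1242 bits

Ranking: B > D > C > A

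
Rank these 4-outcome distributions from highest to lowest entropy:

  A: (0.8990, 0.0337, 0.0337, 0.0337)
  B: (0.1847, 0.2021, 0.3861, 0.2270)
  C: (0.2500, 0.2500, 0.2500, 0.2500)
C > B > A

Key insight: Entropy is maximized by uniform distributions and minimized by concentrated distributions.

- Uniform distributions have maximum entropy log₂(4) = 2.0000 bits
- The more "peaked" or concentrated a distribution, the lower its entropy

Entropies:
  H(A) = 0.6322 bits
  H(B) = 1.9320 bits
  H(C) = 2.0000 bits

Ranking: C > B > A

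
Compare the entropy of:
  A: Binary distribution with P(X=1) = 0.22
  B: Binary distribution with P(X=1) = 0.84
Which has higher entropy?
A

For binary distributions, entropy is maximized at p=0.5 and decreases as p moves toward 0 or 1.

H(A) = H(0.22) = 0.7602 bits
H(B) = H(0.84) = 0.6343 bits

Distribution A (p=0.22) is closer to uniform (p=0.5), so it has higher entropy.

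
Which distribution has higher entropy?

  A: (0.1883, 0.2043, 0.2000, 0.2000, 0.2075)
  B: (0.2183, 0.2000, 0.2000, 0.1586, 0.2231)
A

Both distributions are close to uniform, making this a harder comparison.

H(A) = 2.3212 bits
H(B) = 2.3122 bits

The distribution closer to uniform has higher entropy.
Answer: A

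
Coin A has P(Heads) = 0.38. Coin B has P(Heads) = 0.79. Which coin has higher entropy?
A

For binary distributions, entropy is maximized at p=0.5 and decreases as p moves toward 0 or 1.

H(A) = H(0.38) = 0.9580 bits
H(B) = H(0.79) = 0.7415 bits

Distribution A (p=0.38) is closer to uniform (p=0.5), so it has higher entropy.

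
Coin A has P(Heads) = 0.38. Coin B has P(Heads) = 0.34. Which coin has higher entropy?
A

For binary distributions, entropy is maximized at p=0.5 and decreases as p moves toward 0 or 1.

H(A) = H(0.38) = 0.9580 bits
H(B) = H(0.34) = 0.9248 bits

Distribution A (p=0.38) is closer to uniform (p=0.5), so it has higher entropy.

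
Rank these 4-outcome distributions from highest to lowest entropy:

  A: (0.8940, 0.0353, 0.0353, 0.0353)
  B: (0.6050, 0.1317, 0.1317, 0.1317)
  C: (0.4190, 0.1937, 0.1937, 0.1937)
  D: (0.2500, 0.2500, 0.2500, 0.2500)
D > C > B > A

Key insight: Entropy is maximized by uniform distributions and minimized by concentrated distributions.

Entropies:
  H(A) = 0.6557 bits
  H(B) = 1.5940 bits
  H(C) = 1.9018 bits
  H(D) = 2.0000 bits

Ranking: D > C > B > A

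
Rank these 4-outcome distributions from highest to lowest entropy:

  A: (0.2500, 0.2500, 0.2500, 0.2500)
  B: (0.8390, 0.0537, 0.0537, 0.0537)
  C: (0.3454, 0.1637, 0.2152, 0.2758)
A > C > B

Key insight: Entropy is maximized by uniform distributions and minimized by concentrated distributions.

- Uniform distributions have maximum entropy log₂(4) = 2.0000 bits
- The more "peaked" or concentrated a distribution, the lower its entropy

Entropies:
  H(A) = 2.0000 bits
  H(B) = 0.8919 bits
  H(C) = 1.9465 bits

Ranking: A > C > B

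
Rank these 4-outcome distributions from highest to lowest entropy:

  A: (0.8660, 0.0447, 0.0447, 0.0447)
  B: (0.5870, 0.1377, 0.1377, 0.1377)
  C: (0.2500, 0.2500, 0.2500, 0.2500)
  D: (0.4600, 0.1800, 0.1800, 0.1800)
C > D > B > A

Key insight: Entropy is maximized by uniform distributions and minimized by concentrated distributions.

Entropies:
  H(A) = 0.7807 bits
  H(B) = 1.6326 bits
  H(C) = 2.0000 bits
  H(D) = 1.8513 bits

Ranking: C > D > B > A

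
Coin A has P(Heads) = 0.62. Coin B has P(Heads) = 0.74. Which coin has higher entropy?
A

For binary distributions, entropy is maximized at p=0.5 and decreases as p moves toward 0 or 1.

H(A) = H(0.62) = 0.9580 bits
H(B) = H(0.74) = 0.8267 bits

Distribution A (p=0.62) is closer to uniform (p=0.5), so it has higher entropy.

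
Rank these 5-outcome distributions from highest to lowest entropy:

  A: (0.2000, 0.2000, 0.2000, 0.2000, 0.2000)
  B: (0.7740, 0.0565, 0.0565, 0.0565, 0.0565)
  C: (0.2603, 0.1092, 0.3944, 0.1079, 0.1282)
A > C > B

Key insight: Entropy is maximized by uniform distributions and minimized by concentrated distributions.

- Uniform distributions have maximum entropy log₂(5) = 2.3219 bits
- The more "peaked" or concentrated a distribution, the lower its entropy

Entropies:
  H(A) = 2.3219 bits
  H(B) = 1.2230 bits
  H(C) = 2.1102 bits

Ranking: A > C > B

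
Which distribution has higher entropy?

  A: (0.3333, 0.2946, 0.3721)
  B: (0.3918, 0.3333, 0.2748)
A

Both distributions are close to uniform, making this a harder comparison.

H(A) = 1.5784 bits
H(B) = 1.5701 bits

The distribution closer to uniform has higher entropy.
Answer: A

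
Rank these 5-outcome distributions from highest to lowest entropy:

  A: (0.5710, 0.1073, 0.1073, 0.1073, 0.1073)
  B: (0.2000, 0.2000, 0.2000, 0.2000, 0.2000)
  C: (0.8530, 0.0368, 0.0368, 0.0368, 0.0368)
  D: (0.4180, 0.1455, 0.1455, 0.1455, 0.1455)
B > D > A > C

Key insight: Entropy is maximized by uniform distributions and minimized by concentrated distributions.

Entropies:
  H(A) = 1.8434 bits
  H(B) = 2.3219 bits
  H(C) = 0.8963 bits
  H(D) = 2.1445 bits

Ranking: B > D > A > C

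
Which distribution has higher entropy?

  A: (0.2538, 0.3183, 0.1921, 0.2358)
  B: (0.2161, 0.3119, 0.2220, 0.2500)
B

Both distributions are close to uniform, making this a harder comparison.

H(A) = 1.9765 bits
H(B) = 1.9839 bits

The distribution closer to uniform has higher entropy.
Answer: B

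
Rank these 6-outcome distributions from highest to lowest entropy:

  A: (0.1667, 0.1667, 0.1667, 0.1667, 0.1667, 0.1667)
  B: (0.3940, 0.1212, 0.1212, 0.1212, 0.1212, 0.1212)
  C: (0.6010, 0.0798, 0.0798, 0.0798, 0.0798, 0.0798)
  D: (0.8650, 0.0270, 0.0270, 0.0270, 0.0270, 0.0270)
A > B > C > D

Key insight: Entropy is maximized by uniform distributions and minimized by concentrated distributions.

Entropies:
  H(A) = 2.5850 bits
  H(B) = 2.3744 bits
  H(C) = 1.8968 bits
  H(D) = 0.8845 bits

Ranking: A > B > C > D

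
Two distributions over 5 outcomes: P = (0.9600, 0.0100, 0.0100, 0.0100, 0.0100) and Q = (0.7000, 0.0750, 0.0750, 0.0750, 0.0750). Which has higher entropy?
Q

P is highly concentrated on one outcome (96%), making it nearly deterministic. Q spreads its mass more evenly (max 70%). The more spread-out distribution has higher entropy: H(P) ≈ 0.322 bits, H(Q) ≈ 1.481 bits.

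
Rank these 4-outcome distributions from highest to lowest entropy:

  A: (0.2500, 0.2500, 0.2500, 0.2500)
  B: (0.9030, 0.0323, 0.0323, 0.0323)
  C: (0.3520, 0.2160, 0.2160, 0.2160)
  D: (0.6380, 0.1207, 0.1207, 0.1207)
A > C > D > B

Key insight: Entropy is maximized by uniform distributions and minimized by concentrated distributions.

Entropies:
  H(A) = 2.0000 bits
  H(B) = 0.6132 bits
  H(C) = 1.9629 bits
  H(D) = 1.5181 bits

Ranking: A > C > D > B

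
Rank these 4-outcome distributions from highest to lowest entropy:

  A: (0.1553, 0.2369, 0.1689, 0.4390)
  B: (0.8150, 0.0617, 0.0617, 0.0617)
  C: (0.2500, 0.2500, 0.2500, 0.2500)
C > A > B

Key insight: Entropy is maximized by uniform distributions and minimized by concentrated distributions.

- Uniform distributions have maximum entropy log₂(4) = 2.0000 bits
- The more "peaked" or concentrated a distribution, the lower its entropy

Entropies:
  H(A) = 1.8642 bits
  H(B) = 0.9841 bits
  H(C) = 2.0000 bits

Ranking: C > A > B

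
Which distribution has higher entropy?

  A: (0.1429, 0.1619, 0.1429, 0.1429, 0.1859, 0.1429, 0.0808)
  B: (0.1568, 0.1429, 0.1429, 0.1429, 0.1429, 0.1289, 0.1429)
B

Both distributions are close to uniform, making this a harder comparison.

H(A) = 2.7739 bits
H(B) = 2.8054 bits

The distribution closer to uniform has higher entropy.
Answer: B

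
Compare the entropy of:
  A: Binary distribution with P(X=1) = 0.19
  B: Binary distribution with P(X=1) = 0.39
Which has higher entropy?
B

For binary distributions, entropy is maximized at p=0.5 and decreases as p moves toward 0 or 1.

H(A) = H(0.19) = 0.7015 bits
H(B) = H(0.39) = 0.9648 bits

Distribution B (p=0.39) is closer to uniform (p=0.5), so it has higher entropy.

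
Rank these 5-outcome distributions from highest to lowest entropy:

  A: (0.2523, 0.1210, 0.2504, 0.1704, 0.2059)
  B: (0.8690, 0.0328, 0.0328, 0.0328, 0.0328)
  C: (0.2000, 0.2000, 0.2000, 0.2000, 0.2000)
C > A > B

Key insight: Entropy is maximized by uniform distributions and minimized by concentrated distributions.

- Uniform distributions have maximum entropy log₂(5) = 2.3219 bits
- The more "peaked" or concentrated a distribution, the lower its entropy

Entropies:
  H(A) = 2.2746 bits
  H(B) = 0.8222 bits
  H(C) = 2.3219 bits

Ranking: C > A > B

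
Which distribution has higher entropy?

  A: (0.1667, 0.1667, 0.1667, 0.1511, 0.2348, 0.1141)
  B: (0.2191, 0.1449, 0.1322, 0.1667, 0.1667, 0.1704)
B

Both distributions are close to uniform, making this a harder comparison.

H(A) = 2.5526 bits
H(B) = 2.5664 bits

The distribution closer to uniform has higher entropy.
Answer: B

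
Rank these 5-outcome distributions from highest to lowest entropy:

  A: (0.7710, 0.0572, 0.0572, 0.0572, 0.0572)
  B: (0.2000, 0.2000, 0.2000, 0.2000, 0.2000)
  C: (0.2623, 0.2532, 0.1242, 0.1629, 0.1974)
B > C > A

Key insight: Entropy is maximized by uniform distributions and minimized by concentrated distributions.

- Uniform distributions have maximum entropy log₂(5) = 2.3219 bits
- The more "peaked" or concentrated a distribution, the lower its entropy

Entropies:
  H(A) = 1.2343 bits
  H(B) = 2.3219 bits
  H(C) = 2.2705 bits

Ranking: B > C > A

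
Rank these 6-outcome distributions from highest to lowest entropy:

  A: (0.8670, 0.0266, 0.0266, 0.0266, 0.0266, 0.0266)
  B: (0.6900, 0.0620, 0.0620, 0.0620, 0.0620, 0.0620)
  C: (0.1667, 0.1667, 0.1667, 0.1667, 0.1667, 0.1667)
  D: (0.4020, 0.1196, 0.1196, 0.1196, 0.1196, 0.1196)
C > D > B > A

Key insight: Entropy is maximized by uniform distributions and minimized by concentrated distributions.

Entropies:
  H(A) = 0.8744 bits
  H(B) = 1.6130 bits
  H(C) = 2.5850 bits
  H(D) = 2.3606 bits

Ranking: C > D > B > A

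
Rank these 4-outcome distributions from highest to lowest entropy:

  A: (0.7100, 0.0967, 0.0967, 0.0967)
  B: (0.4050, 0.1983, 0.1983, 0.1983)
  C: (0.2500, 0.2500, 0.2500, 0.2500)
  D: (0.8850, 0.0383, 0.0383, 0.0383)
C > B > A > D

Key insight: Entropy is maximized by uniform distributions and minimized by concentrated distributions.

Entropies:
  H(A) = 1.3284 bits
  H(B) = 1.9169 bits
  H(C) = 2.0000 bits
  H(D) = 0.6971 bits

Ranking: C > B > A > D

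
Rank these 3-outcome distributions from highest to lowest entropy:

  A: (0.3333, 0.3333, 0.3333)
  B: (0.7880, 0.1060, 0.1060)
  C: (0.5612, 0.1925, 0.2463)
A > C > B

Key insight: Entropy is maximized by uniform distributions and minimized by concentrated distributions.

- Uniform distributions have maximum entropy log₂(3) = 1.5850 bits
- The more "peaked" or concentrated a distribution, the lower its entropy

Entropies:
  H(A) = 1.5850 bits
  H(B) = 0.9573 bits
  H(C) = 1.4232 bits

Ranking: A > C > B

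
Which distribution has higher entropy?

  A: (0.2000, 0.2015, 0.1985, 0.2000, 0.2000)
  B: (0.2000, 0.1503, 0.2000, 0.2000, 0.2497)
A

Both distributions are close to uniform, making this a harder comparison.

H(A) = 2.3219 bits
H(B) = 2.3039 bits

The distribution closer to uniform has higher entropy.
Answer: A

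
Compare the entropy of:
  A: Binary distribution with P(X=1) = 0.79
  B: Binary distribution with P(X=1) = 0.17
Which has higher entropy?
A

For binary distributions, entropy is maximized at p=0.5 and decreases as p moves toward 0 or 1.

H(A) = H(0.79) = 0.7415 bits
H(B) = H(0.17) = 0.6577 bits

Distribution A (p=0.79) is closer to uniform (p=0.5), so it has higher entropy.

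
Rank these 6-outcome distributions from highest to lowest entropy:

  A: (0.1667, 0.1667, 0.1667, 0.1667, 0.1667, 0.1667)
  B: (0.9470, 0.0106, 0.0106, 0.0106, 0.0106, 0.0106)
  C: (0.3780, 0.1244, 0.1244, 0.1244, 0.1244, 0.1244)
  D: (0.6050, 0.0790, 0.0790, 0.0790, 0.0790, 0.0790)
A > C > D > B

Key insight: Entropy is maximized by uniform distributions and minimized by concentrated distributions.

Entropies:
  H(A) = 2.5850 bits
  H(B) = 0.4221 bits
  H(C) = 2.4009 bits
  H(D) = 1.8851 bits

Ranking: A > C > D > B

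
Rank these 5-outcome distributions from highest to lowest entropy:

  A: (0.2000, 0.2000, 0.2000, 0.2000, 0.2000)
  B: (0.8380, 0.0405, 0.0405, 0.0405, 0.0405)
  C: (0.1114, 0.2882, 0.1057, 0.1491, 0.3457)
A > C > B

Key insight: Entropy is maximized by uniform distributions and minimized by concentrated distributions.

- Uniform distributions have maximum entropy log₂(5) = 2.3219 bits
- The more "peaked" or concentrated a distribution, the lower its entropy

Entropies:
  H(A) = 2.3219 bits
  H(B) = 0.9631 bits
  H(C) = 2.1517 bits

Ranking: A > C > B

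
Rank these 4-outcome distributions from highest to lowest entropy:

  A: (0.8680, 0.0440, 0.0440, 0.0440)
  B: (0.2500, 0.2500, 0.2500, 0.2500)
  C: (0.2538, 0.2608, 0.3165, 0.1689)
B > C > A

Key insight: Entropy is maximized by uniform distributions and minimized by concentrated distributions.

- Uniform distributions have maximum entropy log₂(4) = 2.0000 bits
- The more "peaked" or concentrated a distribution, the lower its entropy

Entropies:
  H(A) = 0.7721 bits
  H(B) = 2.0000 bits
  H(C) = 1.9664 bits

Ranking: B > C > A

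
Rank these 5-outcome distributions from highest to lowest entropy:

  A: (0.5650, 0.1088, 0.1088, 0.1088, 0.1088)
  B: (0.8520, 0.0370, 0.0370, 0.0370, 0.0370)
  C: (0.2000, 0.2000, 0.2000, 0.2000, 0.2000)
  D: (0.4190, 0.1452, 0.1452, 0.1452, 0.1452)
C > D > A > B

Key insight: Entropy is maximized by uniform distributions and minimized by concentrated distributions.

Entropies:
  H(A) = 1.8578 bits
  H(B) = 0.9008 bits
  H(C) = 2.3219 bits
  H(D) = 2.1430 bits

Ranking: C > D > A > B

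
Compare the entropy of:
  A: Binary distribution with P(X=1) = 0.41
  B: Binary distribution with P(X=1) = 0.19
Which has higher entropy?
A

For binary distributions, entropy is maximized at p=0.5 and decreases as p moves toward 0 or 1.

H(A) = H(0.41) = 0.9765 bits
H(B) = H(0.19) = 0.7015 bits

Distribution A (p=0.41) is closer to uniform (p=0.5), so it has higher entropy.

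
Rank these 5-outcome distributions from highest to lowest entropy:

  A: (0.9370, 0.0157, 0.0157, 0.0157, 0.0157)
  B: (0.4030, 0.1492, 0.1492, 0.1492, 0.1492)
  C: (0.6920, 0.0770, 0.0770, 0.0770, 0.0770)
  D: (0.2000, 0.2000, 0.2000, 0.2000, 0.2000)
D > B > C > A

Key insight: Entropy is maximized by uniform distributions and minimized by concentrated distributions.

Entropies:
  H(A) = 0.4652 bits
  H(B) = 2.1667 bits
  H(C) = 1.5069 bits
  H(D) = 2.3219 bits

Ranking: D > B > C > A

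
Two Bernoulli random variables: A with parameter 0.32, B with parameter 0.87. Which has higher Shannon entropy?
A

For binary distributions, entropy is maximized at p=0.5 and decreases as p moves toward 0 or 1.

H(A) = H(0.32) = 0.9044 bits
H(B) = H(0.87) = 0.5574 bits

Distribution A (p=0.32) is closer to uniform (p=0.5), so it has higher entropy.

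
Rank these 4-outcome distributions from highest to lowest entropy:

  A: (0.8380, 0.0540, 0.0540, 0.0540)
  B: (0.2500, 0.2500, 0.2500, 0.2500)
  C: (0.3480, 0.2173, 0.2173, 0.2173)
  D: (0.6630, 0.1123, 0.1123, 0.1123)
B > C > D > A

Key insight: Entropy is maximized by uniform distributions and minimized by concentrated distributions.

Entropies:
  H(A) = 0.8958 bits
  H(B) = 2.0000 bits
  H(C) = 1.9657 bits
  H(D) = 1.4561 bits

Ranking: B > C > D > A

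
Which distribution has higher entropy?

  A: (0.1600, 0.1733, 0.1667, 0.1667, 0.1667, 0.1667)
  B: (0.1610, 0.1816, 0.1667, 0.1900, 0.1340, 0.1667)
A

Both distributions are close to uniform, making this a harder comparison.

H(A) = 2.5846 bits
H(B) = 2.5767 bits

The distribution closer to uniform has higher entropy.
Answer: A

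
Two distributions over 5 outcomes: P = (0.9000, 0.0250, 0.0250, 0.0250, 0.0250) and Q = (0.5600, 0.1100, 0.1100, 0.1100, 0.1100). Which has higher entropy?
Q

P is highly concentrated on one outcome (90%), making it nearly deterministic. Q spreads its mass more evenly (max 56%). The more spread-out distribution has higher entropy: H(P) ≈ 0.669 bits, H(Q) ≈ 1.870 bits.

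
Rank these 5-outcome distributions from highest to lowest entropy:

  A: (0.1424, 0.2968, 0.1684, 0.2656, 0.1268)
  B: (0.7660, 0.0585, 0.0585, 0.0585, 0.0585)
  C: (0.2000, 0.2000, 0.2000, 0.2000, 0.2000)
C > A > B

Key insight: Entropy is maximized by uniform distributions and minimized by concentrated distributions.

- Uniform distributions have maximum entropy log₂(5) = 2.3219 bits
- The more "peaked" or concentrated a distribution, the lower its entropy

Entropies:
  H(A) = 2.2391 bits
  H(B) = 1.2529 bits
  H(C) = 2.3219 bits

Ranking: C > A > B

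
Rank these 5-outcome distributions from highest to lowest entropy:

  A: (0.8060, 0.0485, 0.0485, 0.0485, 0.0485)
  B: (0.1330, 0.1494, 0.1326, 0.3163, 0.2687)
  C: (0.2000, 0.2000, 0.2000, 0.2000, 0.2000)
C > B > A

Key insight: Entropy is maximized by uniform distributions and minimized by concentrated distributions.

- Uniform distributions have maximum entropy log₂(5) = 2.3219 bits
- The more "peaked" or concentrated a distribution, the lower its entropy

Entropies:
  H(A) = 1.0978 bits
  H(B) = 2.2181 bits
  H(C) = 2.3219 bits

Ranking: C > B > A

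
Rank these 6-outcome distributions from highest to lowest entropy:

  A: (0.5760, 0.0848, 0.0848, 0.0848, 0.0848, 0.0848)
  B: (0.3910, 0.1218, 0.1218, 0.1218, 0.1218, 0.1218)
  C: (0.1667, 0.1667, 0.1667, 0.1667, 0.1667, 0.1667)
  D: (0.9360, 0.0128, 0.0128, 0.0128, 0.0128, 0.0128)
C > B > A > D

Key insight: Entropy is maximized by uniform distributions and minimized by concentrated distributions.

Entropies:
  H(A) = 1.9678 bits
  H(B) = 2.3795 bits
  H(C) = 2.5850 bits
  H(D) = 0.4917 bits

Ranking: C > B > A > D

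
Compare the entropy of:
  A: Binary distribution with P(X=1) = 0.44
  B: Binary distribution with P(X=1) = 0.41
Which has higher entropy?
A

For binary distributions, entropy is maximized at p=0.5 and decreases as p moves toward 0 or 1.

H(A) = H(0.44) = 0.9896 bits
H(B) = H(0.41) = 0.9765 bits

Distribution A (p=0.44) is closer to uniform (p=0.5), so it has higher entropy.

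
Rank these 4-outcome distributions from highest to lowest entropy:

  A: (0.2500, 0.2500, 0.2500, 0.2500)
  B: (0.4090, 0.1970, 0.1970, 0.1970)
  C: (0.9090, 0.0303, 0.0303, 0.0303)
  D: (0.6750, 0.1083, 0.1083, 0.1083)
A > B > D > C

Key insight: Entropy is maximized by uniform distributions and minimized by concentrated distributions.

Entropies:
  H(A) = 2.0000 bits
  H(B) = 1.9127 bits
  H(C) = 0.5840 bits
  H(D) = 1.4248 bits

Ranking: A > B > D > C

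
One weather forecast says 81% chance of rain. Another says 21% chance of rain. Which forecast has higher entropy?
21% forecast

Treat each forecast as a Bernoulli distribution. Binary entropy is maximized at p=0.5 and falls off symmetrically toward 0 or 1. The 21% forecast is closer to 50%, so it is more uncertain. H(81%) ≈ 0.701 bits, H(21%) ≈ 0.741 bits.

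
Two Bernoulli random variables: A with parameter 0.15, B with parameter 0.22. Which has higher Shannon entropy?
B

For binary distributions, entropy is maximized at p=0.5 and decreases as p moves toward 0 or 1.

H(A) = H(0.15) = 0.6098 bits
H(B) = H(0.22) = 0.7602 bits

Distribution B (p=0.22) is closer to uniform (p=0.5), so it has higher entropy.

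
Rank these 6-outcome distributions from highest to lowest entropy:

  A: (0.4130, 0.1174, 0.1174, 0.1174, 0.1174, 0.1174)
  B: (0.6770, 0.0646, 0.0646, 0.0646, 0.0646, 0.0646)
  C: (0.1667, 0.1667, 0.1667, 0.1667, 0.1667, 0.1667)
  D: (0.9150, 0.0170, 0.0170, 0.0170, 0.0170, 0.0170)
C > A > B > D

Key insight: Entropy is maximized by uniform distributions and minimized by concentrated distributions.

Entropies:
  H(A) = 2.3410 bits
  H(B) = 1.6576 bits
  H(C) = 2.5850 bits
  H(D) = 0.6169 bits

Ranking: C > A > B > D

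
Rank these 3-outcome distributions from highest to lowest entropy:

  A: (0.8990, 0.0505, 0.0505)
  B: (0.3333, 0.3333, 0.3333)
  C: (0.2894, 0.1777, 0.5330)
B > C > A

Key insight: Entropy is maximized by uniform distributions and minimized by concentrated distributions.

- Uniform distributions have maximum entropy log₂(3) = 1.5850 bits
- The more "peaked" or concentrated a distribution, the lower its entropy

Entropies:
  H(A) = 0.5732 bits
  H(B) = 1.5850 bits
  H(C) = 1.4444 bits

Ranking: B > C > A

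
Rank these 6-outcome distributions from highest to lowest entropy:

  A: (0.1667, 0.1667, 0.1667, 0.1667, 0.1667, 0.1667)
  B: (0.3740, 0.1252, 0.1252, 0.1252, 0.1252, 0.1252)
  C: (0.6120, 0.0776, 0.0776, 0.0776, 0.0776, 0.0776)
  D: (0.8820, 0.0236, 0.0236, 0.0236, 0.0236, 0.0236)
A > B > C > D

Key insight: Entropy is maximized by uniform distributions and minimized by concentrated distributions.

Entropies:
  H(A) = 2.5850 bits
  H(B) = 2.4072 bits
  H(C) = 1.8644 bits
  H(D) = 0.7976 bits

Ranking: A > B > C > D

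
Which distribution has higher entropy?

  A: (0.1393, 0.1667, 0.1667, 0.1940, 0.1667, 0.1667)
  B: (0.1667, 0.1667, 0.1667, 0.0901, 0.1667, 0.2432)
A

Both distributions are close to uniform, making this a harder comparison.

H(A) = 2.5784 bits
H(B) = 2.5323 bits

The distribution closer to uniform has higher entropy.
Answer: A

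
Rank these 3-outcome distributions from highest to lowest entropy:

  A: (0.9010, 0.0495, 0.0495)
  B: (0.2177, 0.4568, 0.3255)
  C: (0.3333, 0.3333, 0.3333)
C > B > A

Key insight: Entropy is maximized by uniform distributions and minimized by concentrated distributions.

- Uniform distributions have maximum entropy log₂(3) = 1.5850 bits
- The more "peaked" or concentrated a distribution, the lower its entropy

Entropies:
  H(A) = 0.5648 bits
  H(B) = 1.5223 bits
  H(C) = 1.5850 bits

Ranking: C > B > A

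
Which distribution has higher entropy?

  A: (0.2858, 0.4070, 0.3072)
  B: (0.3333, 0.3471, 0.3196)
B

Both distributions are close to uniform, making this a harder comparison.

H(A) = 1.5673 bits
H(B) = 1.5841 bits

The distribution closer to uniform has higher entropy.
Answer: B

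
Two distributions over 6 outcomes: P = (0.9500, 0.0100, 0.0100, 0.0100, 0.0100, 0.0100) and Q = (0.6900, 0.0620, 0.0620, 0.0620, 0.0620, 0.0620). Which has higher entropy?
Q

P is highly concentrated on one outcome (95%), making it nearly deterministic. Q spreads its mass more evenly (max 69%). The more spread-out distribution has higher entropy: H(P) ≈ 0.402 bits, H(Q) ≈ 1.613 bits.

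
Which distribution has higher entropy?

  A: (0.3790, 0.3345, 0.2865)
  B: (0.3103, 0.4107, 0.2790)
A

Both distributions are close to uniform, making this a harder comparison.

H(A) = 1.5757 bits
H(B) = 1.5650 bits

The distribution closer to uniform has higher entropy.
Answer: A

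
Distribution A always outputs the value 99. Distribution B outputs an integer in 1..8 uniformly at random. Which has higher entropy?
B

A is deterministic, so H(A) = 0. B is uniform over 8 outcomes, so H(B) = log₂(8) = 3.000 bits. Any distribution with genuine randomness has higher entropy than a deterministic one.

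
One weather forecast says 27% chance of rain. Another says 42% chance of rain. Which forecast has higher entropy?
42% forecast

Treat each forecast as a Bernoulli distribution. Binary entropy is maximized at p=0.5 and falls off symmetrically toward 0 or 1. The 42% forecast is closer to 50%, so it is more uncertain. H(27%) ≈ 0.841 bits, H(42%) ≈ 0.981 bits.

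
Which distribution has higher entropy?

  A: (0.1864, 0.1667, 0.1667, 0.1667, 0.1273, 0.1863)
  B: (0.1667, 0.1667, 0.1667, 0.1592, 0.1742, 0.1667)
B

Both distributions are close to uniform, making this a harder comparison.

H(A) = 2.5744 bits
H(B) = 2.5845 bits

The distribution closer to uniform has higher entropy.
Answer: B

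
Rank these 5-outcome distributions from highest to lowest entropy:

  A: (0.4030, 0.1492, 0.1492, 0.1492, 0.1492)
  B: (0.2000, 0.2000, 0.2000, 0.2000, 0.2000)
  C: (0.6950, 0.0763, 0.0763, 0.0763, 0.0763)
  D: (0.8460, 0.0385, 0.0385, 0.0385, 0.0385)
B > A > C > D

Key insight: Entropy is maximized by uniform distributions and minimized by concentrated distributions.

Entropies:
  H(A) = 2.1667 bits
  H(B) = 2.3219 bits
  H(C) = 1.4973 bits
  H(D) = 0.9278 bits

Ranking: B > A > C > D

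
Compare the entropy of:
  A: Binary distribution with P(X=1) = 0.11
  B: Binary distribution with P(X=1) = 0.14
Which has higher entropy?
B

For binary distributions, entropy is maximized at p=0.5 and decreases as p moves toward 0 or 1.

H(A) = H(0.11) = 0.4999 bits
H(B) = H(0.14) = 0.5842 bits

Distribution B (p=0.14) is closer to uniform (p=0.5), so it has higher entropy.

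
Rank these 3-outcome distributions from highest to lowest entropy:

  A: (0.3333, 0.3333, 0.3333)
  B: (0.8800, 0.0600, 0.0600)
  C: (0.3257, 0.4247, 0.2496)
A > C > B

Key insight: Entropy is maximized by uniform distributions and minimized by concentrated distributions.

- Uniform distributions have maximum entropy log₂(3) = 1.5850 bits
- The more "peaked" or concentrated a distribution, the lower its entropy

Entropies:
  H(A) = 1.5850 bits
  H(B) = 0.6494 bits
  H(C) = 1.5516 bits

Ranking: A > C > B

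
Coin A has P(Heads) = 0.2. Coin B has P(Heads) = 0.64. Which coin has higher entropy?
B

For binary distributions, entropy is maximized at p=0.5 and decreases as p moves toward 0 or 1.

H(A) = H(0.2) = 0.7219 bits
H(B) = H(0.64) = 0.9427 bits

Distribution B (p=0.64) is closer to uniform (p=0.5), so it has higher entropy.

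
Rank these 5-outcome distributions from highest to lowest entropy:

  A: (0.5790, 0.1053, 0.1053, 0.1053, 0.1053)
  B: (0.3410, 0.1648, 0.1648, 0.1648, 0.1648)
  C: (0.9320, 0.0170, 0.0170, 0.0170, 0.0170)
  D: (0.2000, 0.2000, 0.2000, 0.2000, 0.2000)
D > B > A > C

Key insight: Entropy is maximized by uniform distributions and minimized by concentrated distributions.

Entropies:
  H(A) = 1.8239 bits
  H(B) = 2.2438 bits
  H(C) = 0.4944 bits
  H(D) = 2.3219 bits

Ranking: D > B > A > C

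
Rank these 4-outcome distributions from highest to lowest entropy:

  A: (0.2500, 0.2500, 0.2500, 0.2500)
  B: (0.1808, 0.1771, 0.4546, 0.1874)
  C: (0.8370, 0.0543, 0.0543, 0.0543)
A > B > C

Key insight: Entropy is maximized by uniform distributions and minimized by concentrated distributions.

- Uniform distributions have maximum entropy log₂(4) = 2.0000 bits
- The more "peaked" or concentrated a distribution, the lower its entropy

Entropies:
  H(A) = 2.0000 bits
  H(B) = 1.8582 bits
  H(C) = 0.8998 bits

Ranking: A > B > C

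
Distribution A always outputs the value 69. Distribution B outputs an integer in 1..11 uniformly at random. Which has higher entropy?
B

A is deterministic, so H(A) = 0. B is uniform over 11 outcomes, so H(B) = log₂(11) = 3.459 bits. Any distribution with genuine randomness has higher entropy than a deterministic one.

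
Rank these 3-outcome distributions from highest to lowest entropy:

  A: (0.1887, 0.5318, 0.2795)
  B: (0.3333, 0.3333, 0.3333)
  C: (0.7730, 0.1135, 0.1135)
B > A > C

Key insight: Entropy is maximized by uniform distributions and minimized by concentrated distributions.

- Uniform distributions have maximum entropy log₂(3) = 1.5850 bits
- The more "peaked" or concentrated a distribution, the lower its entropy

Entropies:
  H(A) = 1.4524 bits
  H(B) = 1.5850 bits
  H(C) = 0.9997 bits

Ranking: B > A > C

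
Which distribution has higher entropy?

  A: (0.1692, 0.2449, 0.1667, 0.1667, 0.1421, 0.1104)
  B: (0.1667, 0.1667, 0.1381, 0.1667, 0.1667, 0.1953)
B

Both distributions are close to uniform, making this a harder comparison.

H(A) = 2.5435 bits
H(B) = 2.5778 bits

The distribution closer to uniform has higher entropy.
Answer: B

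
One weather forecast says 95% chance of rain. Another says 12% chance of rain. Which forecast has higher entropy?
12% forecast

Treat each forecast as a Bernoulli distribution. Binary entropy is maximized at p=0.5 and falls off symmetrically toward 0 or 1. The 12% forecast is closer to 50%, so it is more uncertain. H(95%) ≈ 0.286 bits, H(12%) ≈ 0.529 bits.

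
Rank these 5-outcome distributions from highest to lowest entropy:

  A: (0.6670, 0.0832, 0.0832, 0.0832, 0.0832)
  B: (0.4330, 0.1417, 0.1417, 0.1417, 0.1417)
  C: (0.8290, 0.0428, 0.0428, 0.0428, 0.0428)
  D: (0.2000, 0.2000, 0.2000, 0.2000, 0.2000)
D > B > A > C

Key insight: Entropy is maximized by uniform distributions and minimized by concentrated distributions.

Entropies:
  H(A) = 1.5840 bits
  H(B) = 2.1210 bits
  H(C) = 1.0020 bits
  H(D) = 2.3219 bits

Ranking: D > B > A > C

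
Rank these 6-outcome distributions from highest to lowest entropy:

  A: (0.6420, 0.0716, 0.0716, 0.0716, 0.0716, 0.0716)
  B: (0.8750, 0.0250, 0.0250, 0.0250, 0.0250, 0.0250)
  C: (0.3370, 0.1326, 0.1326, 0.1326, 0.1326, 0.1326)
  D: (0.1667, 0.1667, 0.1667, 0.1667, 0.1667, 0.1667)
D > C > A > B

Key insight: Entropy is maximized by uniform distributions and minimized by concentrated distributions.

Entropies:
  H(A) = 1.7723 bits
  H(B) = 0.8338 bits
  H(C) = 2.4614 bits
  H(D) = 2.5850 bits

Ranking: D > C > A > B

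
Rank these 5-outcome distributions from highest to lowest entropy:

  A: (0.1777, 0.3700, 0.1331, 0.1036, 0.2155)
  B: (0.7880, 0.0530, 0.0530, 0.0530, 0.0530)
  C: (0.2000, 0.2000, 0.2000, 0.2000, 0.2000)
C > A > B

Key insight: Entropy is maximized by uniform distributions and minimized by concentrated distributions.

- Uniform distributions have maximum entropy log₂(5) = 2.3219 bits
- The more "peaked" or concentrated a distribution, the lower its entropy

Entropies:
  H(A) = 2.1770 bits
  H(B) = 1.1693 bits
  H(C) = 2.3219 bits

Ranking: C > A > B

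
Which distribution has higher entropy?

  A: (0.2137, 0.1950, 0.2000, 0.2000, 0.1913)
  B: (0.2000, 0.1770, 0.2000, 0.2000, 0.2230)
A

Both distributions are close to uniform, making this a harder comparison.

H(A) = 2.3209 bits
H(B) = 2.3181 bits

The distribution closer to uniform has higher entropy.
Answer: A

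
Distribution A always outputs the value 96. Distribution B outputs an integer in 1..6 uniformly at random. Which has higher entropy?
B

A is deterministic, so H(A) = 0. B is uniform over 6 outcomes, so H(B) = log₂(6) = 2.585 bits. Any distribution with genuine randomness has higher entropy than a deterministic one.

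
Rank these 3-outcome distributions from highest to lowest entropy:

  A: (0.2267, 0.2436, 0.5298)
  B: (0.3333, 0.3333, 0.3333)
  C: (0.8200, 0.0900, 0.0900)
B > A > C

Key insight: Entropy is maximized by uniform distributions and minimized by concentrated distributions.

- Uniform distributions have maximum entropy log₂(3) = 1.5850 bits
- The more "peaked" or concentrated a distribution, the lower its entropy

Entropies:
  H(A) = 1.4672 bits
  H(B) = 1.5850 bits
  H(C) = 0.8601 bits

Ranking: B > A > C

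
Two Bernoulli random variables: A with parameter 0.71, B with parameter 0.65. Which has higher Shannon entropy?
B

For binary distributions, entropy is maximized at p=0.5 and decreases as p moves toward 0 or 1.

H(A) = H(0.71) = 0.8687 bits
H(B) = H(0.65) = 0.9341 bits

Distribution B (p=0.65) is closer to uniform (p=0.5), so it has higher entropy.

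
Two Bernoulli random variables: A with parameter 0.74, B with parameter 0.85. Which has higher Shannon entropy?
A

For binary distributions, entropy is maximized at p=0.5 and decreases as p moves toward 0 or 1.

H(A) = H(0.74) = 0.8267 bits
H(B) = H(0.85) = 0.6098 bits

Distribution A (p=0.74) is closer to uniform (p=0.5), so it has higher entropy.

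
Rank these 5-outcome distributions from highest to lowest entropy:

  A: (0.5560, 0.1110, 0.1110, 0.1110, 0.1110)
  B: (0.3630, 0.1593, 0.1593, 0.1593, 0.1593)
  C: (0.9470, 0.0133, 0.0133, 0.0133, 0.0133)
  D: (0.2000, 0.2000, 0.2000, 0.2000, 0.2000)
D > B > A > C

Key insight: Entropy is maximized by uniform distributions and minimized by concentrated distributions.

Entropies:
  H(A) = 1.8789 bits
  H(B) = 2.2191 bits
  H(C) = 0.4050 bits
  H(D) = 2.3219 bits

Ranking: D > B > A > C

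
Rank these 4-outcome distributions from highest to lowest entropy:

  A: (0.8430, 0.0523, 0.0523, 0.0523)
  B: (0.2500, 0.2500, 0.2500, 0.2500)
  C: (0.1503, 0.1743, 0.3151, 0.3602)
B > C > A

Key insight: Entropy is maximized by uniform distributions and minimized by concentrated distributions.

- Uniform distributions have maximum entropy log₂(4) = 2.0000 bits
- The more "peaked" or concentrated a distribution, the lower its entropy

Entropies:
  H(A) = 0.8759 bits
  H(B) = 2.0000 bits
  H(C) = 1.9059 bits

Ranking: B > C > A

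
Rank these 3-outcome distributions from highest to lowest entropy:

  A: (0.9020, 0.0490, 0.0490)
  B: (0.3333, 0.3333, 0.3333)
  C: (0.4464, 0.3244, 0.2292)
B > C > A

Key insight: Entropy is maximized by uniform distributions and minimized by concentrated distributions.

- Uniform distributions have maximum entropy log₂(3) = 1.5850 bits
- The more "peaked" or concentrated a distribution, the lower its entropy

Entropies:
  H(A) = 0.5606 bits
  H(B) = 1.5850 bits
  H(C) = 1.5334 bits

Ranking: B > C > A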